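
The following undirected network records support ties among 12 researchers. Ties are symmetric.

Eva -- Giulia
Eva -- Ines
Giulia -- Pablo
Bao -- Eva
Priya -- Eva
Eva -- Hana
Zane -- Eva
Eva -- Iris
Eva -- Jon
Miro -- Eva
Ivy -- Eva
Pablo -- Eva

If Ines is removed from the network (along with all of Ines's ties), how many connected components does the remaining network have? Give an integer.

1

Ines's neighbors (Eva) remain reachable from one another through other ties, so the rest of the network stays in one piece.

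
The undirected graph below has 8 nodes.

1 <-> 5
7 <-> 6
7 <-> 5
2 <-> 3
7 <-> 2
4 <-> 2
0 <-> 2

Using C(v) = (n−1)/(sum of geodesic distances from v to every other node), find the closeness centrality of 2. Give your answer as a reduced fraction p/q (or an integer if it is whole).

7/11

Distances from 2: 0:1, 1:3, 3:1, 4:1, 5:2, 6:2, 7:1. Sum = 11.
n = 8, so closeness = 7/11.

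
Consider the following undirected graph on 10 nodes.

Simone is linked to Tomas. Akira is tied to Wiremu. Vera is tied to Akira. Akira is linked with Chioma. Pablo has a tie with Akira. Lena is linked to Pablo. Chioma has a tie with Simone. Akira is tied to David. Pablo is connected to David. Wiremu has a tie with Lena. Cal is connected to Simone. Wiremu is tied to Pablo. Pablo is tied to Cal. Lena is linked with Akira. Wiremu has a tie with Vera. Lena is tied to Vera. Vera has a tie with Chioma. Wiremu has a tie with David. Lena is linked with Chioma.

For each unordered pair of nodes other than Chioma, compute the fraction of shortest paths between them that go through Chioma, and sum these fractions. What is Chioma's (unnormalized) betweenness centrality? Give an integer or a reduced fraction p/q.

35/4

Pairs whose geodesics pass through Chioma — Simone–Vera: 1; Simone–Wiremu: 3/4; Simone–Akira: 1; Simone–Lena: 1; Simone–David: 1/2; Cal–Vera: 1/4; Tomas–Vera: 1; Tomas–Wiremu: 3/4; Tomas–Akira: 1; Tomas–Lena: 1; Tomas–David: 1/2.
All other pairs contribute 0.
Summing the contributions gives betweenness(Chioma) = 35/4.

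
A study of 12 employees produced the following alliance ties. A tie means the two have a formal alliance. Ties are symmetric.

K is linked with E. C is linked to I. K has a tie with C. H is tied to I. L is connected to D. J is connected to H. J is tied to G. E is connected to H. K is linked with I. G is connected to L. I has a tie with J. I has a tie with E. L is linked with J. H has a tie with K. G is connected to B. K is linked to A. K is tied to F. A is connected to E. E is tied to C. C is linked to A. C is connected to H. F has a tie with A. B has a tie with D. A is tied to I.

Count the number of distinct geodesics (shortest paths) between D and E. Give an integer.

2

The shortest distance is 4. The length-4 paths are: D–L–J–H–E; D–L–J–I–E.
That gives 2 distinct shortest paths.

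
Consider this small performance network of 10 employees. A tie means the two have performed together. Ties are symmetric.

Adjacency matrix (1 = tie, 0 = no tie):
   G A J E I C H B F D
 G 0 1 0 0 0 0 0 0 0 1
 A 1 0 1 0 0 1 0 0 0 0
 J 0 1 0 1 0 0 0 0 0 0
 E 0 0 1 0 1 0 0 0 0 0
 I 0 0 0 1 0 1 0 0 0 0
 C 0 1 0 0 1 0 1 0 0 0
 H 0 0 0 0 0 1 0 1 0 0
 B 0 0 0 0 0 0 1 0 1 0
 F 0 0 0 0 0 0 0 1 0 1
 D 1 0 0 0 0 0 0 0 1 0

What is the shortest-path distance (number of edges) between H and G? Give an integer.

3

One shortest route is H – C – A – G, which uses 3 edges, and at distance 2 from H we only reach {A, F, I}, which does not include G. So d(H,G) = 3.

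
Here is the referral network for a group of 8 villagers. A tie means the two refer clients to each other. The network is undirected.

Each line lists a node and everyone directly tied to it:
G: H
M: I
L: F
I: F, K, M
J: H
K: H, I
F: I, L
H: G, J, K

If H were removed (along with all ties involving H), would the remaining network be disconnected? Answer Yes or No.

Removing H leaves {J} with no path to {G}, so the network splits into 3 components. H is a cut vertex.

Yes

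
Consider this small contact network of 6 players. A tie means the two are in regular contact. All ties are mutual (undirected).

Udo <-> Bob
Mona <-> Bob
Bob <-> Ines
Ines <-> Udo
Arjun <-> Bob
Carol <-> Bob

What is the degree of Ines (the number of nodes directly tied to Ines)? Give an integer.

Ines is directly tied to Bob and Udo. That is 2 neighbors, so the degree of Ines is 2.

2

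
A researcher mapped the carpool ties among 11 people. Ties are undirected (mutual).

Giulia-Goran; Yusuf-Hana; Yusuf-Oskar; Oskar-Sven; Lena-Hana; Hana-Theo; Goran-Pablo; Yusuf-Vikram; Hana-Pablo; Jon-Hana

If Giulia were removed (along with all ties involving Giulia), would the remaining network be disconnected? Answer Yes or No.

Even without Giulia, every remaining node can still reach every other (the residual graph is connected), so Giulia is not a cut vertex.

No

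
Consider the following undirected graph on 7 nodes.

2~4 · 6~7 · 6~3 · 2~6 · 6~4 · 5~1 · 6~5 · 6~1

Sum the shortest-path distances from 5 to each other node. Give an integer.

Distances from 5: 1:1, 2:2, 3:2, 4:2, 6:1, 7:2.
Sum = 1 + 2 + 2 + 2 + 1 + 2 = 10.

10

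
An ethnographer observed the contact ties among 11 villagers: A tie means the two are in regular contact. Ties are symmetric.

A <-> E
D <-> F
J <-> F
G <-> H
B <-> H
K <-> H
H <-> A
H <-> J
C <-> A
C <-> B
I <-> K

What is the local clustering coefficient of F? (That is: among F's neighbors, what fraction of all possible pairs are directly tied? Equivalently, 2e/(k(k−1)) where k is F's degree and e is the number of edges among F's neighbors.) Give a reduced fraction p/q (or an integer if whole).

0

F's neighbors: D and J (k = 2).
Possible neighbor pairs: C(2,2) = 1. Edges among them: none → e = 0.
Clustering(F) = 0/1.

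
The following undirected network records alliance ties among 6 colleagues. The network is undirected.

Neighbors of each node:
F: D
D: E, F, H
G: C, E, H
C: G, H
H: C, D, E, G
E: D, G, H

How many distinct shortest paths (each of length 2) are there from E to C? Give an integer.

The shortest distance is 2. The length-2 paths are: E–H–C; E–G–C.
That gives 2 distinct shortest paths.

2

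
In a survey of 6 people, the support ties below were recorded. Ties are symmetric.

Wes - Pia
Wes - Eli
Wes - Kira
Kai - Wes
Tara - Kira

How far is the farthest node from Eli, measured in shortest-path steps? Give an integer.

Distances from Eli: Kai:2, Kira:2, Pia:2, Tara:3, Wes:1.
The largest is 3 (to Tara), so the eccentricity of Eli is 3.

3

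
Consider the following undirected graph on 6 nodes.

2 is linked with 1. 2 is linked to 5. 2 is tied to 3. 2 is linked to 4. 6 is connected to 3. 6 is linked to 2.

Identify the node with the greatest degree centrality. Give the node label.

2

Degrees — 1:1, 2:5, 3:2, 4:1, 5:1, 6:2.
The maximum is 5, attained only by 2.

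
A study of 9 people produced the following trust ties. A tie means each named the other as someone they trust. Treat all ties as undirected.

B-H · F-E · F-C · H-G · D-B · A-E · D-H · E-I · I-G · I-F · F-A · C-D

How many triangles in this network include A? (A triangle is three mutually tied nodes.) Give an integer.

1

A's neighbors: E and F.
Neighbor pairs that are themselves tied: A–E–F. Each forms one triangle with A, for 1 in total.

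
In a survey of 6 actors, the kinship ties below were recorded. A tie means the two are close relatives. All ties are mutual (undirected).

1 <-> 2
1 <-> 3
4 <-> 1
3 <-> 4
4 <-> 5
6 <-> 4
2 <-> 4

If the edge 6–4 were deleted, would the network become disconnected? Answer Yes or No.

Without the 6–4 edge there is no alternate route between 6 and 4, so the network disconnects. It is a bridge.

Yes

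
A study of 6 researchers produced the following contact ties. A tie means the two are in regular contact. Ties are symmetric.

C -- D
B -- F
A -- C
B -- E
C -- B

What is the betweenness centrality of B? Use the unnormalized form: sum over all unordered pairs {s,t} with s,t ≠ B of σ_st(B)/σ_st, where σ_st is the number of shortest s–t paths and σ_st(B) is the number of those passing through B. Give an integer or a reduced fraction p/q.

Pairs whose geodesics pass through B — C–F: 1; C–E: 1; D–F: 1; D–E: 1; F–E: 1; F–A: 1; E–A: 1.
All other pairs contribute 0.
Summing the contributions gives betweenness(B) = 7.

7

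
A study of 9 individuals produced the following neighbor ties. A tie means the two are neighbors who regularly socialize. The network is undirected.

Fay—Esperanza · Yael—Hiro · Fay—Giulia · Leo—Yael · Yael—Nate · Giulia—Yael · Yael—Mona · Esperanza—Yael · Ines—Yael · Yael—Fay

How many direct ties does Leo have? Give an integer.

1

Leo is directly tied to Yael. That is 1 neighbor, so the degree of Leo is 1.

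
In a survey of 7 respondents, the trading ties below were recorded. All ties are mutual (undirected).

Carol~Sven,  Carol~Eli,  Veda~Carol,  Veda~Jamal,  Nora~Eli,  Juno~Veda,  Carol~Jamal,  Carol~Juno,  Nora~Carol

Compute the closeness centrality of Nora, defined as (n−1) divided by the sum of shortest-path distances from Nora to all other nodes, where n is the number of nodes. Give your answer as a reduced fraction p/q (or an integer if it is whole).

3/5

Distances from Nora: Carol:1, Eli:1, Jamal:2, Juno:2, Sven:2, Veda:2. Sum = 10.
n = 7, so closeness = 6/10 = 3/5.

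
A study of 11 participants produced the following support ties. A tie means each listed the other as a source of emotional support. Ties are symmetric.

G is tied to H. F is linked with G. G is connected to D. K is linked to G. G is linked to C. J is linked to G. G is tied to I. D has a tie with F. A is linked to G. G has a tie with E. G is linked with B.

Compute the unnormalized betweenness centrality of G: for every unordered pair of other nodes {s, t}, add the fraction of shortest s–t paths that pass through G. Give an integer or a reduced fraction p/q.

Pairs whose geodesics pass through G — B–D: 1; B–J: 1; B–F: 1; B–A: 1; B–E: 1; B–H: 1; B–K: 1; B–C: 1; B–I: 1; D–J: 1; D–A: 1; D–E: 1; D–H: 1; D–K: 1 … (+30 more pairs).
All other pairs contribute 0.
Summing the contributions gives betweenness(G) = 44.

44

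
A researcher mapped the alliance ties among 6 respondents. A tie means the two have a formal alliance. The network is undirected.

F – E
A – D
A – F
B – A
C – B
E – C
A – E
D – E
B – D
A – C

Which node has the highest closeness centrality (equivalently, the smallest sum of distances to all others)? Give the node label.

Farness (sum of distances to all others) for each node — A:5, B:7, C:7, D:7, E:6, F:8.
The smallest farness is 5, for A, so A has the highest closeness.

A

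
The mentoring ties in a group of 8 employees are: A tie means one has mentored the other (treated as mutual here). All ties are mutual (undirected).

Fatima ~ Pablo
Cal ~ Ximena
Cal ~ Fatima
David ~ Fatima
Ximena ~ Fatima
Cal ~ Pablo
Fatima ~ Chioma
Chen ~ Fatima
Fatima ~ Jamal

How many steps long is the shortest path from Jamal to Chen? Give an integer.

2

One shortest route is Jamal – Fatima – Chen, which uses 2 edges, and Jamal and Chen are not directly tied, so nothing shorter exists. So d(Jamal,Chen) = 2.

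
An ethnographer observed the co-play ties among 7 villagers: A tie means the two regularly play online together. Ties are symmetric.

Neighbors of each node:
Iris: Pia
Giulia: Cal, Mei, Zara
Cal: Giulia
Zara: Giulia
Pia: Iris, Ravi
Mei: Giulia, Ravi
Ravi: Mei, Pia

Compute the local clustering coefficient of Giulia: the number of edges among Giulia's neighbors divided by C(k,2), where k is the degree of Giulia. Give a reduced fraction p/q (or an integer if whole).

Giulia's neighbors: Cal, Mei, and Zara (k = 3).
Possible neighbor pairs: C(3,2) = 3. Edges among them: none → e = 0.
Clustering(Giulia) = 0/3 = 0.

0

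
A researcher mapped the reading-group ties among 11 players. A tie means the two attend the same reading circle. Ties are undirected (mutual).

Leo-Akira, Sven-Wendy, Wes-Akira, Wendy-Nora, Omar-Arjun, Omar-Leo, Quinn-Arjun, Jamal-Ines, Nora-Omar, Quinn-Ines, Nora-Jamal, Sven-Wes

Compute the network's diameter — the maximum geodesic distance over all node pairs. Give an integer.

5

Eccentricity of each node (its greatest distance to any other): Akira:5, Arjun:4, Ines:5, Jamal:4, Leo:4, Nora:3, Omar:3, Quinn:5, Sven:5, Wendy:4, Wes:5.
The maximum eccentricity is 5, realized for instance by the pair Sven–Quinn via Sven – Wendy – Nora – Jamal – Ines – Quinn. So the diameter is 5.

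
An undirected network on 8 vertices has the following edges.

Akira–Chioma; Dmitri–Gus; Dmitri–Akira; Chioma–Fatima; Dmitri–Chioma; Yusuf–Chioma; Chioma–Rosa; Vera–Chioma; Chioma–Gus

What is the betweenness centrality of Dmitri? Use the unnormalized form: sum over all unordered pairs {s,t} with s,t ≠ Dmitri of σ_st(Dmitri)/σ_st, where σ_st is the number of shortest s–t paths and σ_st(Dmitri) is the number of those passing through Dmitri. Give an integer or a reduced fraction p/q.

Pairs whose geodesics pass through Dmitri — Gus–Akira: 1/2.
All other pairs contribute 0.
Summing the contributions gives betweenness(Dmitri) = 1/2.

1/2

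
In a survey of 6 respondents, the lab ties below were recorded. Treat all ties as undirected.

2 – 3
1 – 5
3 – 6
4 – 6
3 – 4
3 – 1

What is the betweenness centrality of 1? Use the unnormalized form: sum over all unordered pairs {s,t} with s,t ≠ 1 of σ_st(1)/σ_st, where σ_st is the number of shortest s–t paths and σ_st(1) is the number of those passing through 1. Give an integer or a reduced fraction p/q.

Pairs whose geodesics pass through 1 — 2–5: 1; 4–5: 1; 3–5: 1; 5–6: 1.
All other pairs contribute 0.
Summing the contributions gives betweenness(1) = 4.

4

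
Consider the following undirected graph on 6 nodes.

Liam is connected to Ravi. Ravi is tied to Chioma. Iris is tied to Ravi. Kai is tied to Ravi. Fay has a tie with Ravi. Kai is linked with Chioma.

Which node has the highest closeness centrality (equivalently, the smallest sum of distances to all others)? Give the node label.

Ravi

Farness (sum of distances to all others) for each node — Chioma:8, Fay:9, Iris:9, Kai:8, Liam:9, Ravi:5.
The smallest farness is 5, for Ravi, so Ravi has the highest closeness.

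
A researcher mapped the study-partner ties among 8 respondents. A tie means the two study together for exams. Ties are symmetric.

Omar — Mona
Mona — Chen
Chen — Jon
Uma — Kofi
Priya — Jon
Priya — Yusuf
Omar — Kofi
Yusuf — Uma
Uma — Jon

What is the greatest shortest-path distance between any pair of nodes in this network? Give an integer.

4

Eccentricity of each node (its greatest distance to any other): Chen:3, Jon:3, Kofi:3, Mona:4, Omar:4, Priya:4, Uma:3, Yusuf:4.
The maximum eccentricity is 4, realized for instance by the pair Omar–Priya via Omar – Kofi – Uma – Yusuf – Priya. So the diameter is 4.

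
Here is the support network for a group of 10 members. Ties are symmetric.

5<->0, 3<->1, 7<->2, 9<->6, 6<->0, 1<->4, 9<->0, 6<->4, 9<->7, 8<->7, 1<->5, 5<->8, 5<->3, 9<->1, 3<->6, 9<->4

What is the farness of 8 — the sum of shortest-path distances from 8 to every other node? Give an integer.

18

Distances from 8: 0:2, 1:2, 2:2, 3:2, 4:3, 5:1, 6:3, 7:1, 9:2.
Sum = 2 + 2 + 2 + 2 + 3 + 1 + 3 + 1 + 2 = 18.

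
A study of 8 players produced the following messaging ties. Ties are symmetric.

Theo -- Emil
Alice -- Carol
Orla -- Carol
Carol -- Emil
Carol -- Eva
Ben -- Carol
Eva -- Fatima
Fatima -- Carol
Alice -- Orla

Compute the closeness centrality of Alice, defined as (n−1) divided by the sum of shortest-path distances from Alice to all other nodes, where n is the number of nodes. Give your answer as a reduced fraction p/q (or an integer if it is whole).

7/13

Distances from Alice: Ben:2, Carol:1, Emil:2, Eva:2, Fatima:2, Orla:1, Theo:3. Sum = 13.
n = 8, so closeness = 7/13.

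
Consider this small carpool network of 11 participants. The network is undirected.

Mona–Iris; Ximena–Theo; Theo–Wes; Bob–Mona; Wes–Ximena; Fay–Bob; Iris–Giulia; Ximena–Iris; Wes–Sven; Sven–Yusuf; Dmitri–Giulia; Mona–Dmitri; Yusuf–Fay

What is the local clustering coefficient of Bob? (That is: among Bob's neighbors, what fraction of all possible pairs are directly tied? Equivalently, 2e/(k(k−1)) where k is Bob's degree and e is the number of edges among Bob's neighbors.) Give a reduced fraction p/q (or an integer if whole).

0

Bob's neighbors: Fay and Mona (k = 2).
Possible neighbor pairs: C(2,2) = 1. Edges among them: none → e = 0.
Clustering(Bob) = 0/1.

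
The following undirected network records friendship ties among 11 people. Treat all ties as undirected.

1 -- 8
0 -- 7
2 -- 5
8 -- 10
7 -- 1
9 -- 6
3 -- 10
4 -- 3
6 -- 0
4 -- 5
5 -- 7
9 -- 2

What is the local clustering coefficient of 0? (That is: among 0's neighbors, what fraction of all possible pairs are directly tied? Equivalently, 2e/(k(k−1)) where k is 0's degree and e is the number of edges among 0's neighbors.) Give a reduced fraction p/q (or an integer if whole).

0

0's neighbors: 6 and 7 (k = 2).
Possible neighbor pairs: C(2,2) = 1. Edges among them: none → e = 0.
Clustering(0) = 0/1.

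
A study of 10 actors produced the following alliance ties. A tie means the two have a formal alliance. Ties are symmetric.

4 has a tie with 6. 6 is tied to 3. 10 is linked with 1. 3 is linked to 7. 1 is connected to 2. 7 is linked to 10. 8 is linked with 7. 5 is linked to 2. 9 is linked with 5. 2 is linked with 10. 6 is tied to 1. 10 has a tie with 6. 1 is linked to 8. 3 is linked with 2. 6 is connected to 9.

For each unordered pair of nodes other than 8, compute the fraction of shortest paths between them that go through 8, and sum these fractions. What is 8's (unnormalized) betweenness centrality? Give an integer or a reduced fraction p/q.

Pairs whose geodesics pass through 8 — 7–1: 1/2.
All other pairs contribute 0.
Summing the contributions gives betweenness(8) = 1/2.

1/2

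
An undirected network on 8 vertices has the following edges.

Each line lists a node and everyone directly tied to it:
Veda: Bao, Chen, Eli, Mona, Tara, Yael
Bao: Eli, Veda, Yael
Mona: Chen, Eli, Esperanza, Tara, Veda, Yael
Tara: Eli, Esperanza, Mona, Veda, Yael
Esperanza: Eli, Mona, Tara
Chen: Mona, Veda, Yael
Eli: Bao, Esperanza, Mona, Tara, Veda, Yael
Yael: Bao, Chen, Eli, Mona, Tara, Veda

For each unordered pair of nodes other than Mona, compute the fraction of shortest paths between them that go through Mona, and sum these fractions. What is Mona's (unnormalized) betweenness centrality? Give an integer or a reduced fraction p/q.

Pairs whose geodesics pass through Mona — Yael–Esperanza: 1/3; Veda–Esperanza: 1/3; Chen–Esperanza: 1; Chen–Tara: 1/3; Chen–Eli: 1/3.
All other pairs contribute 0.
Summing the contributions gives betweenness(Mona) = 7/3.

7/3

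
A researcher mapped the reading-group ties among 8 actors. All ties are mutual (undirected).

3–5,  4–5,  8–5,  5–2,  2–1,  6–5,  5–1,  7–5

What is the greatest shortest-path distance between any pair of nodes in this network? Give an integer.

Eccentricity of each node (its greatest distance to any other): 1:2, 2:2, 3:2, 4:2, 5:1, 6:2, 7:2, 8:2.
The maximum eccentricity is 2, realized for instance by the pair 8–4 via 8 – 5 – 4. So the diameter is 2.

2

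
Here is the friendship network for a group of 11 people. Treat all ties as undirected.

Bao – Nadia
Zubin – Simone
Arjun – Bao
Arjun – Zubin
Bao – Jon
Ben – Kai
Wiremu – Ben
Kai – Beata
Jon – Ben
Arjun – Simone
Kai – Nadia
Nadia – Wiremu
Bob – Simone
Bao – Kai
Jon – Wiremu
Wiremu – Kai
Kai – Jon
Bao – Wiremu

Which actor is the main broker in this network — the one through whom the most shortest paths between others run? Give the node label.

Bao

Unnormalized betweenness of each node: Arjun:21, Bao:73/3, Beata:0, Ben:0, Bob:0, Jon:5/3, Kai:23/2, Nadia:0, Simone:9, Wiremu:5/2, Zubin:0.
Bao has the largest value, 73/3, making it the main broker — the node through which the most shortest paths run.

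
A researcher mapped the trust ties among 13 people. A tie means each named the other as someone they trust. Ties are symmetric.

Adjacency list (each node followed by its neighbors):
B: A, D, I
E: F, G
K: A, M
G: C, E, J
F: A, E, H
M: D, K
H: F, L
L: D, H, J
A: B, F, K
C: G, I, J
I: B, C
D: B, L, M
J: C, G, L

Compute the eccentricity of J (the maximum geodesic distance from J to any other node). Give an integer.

4

Distances from J: A:4, B:3, C:1, D:2, E:2, F:3, G:1, H:2, I:2, K:4, L:1, M:3.
The largest is 4 (to A and K), so the eccentricity of J is 4.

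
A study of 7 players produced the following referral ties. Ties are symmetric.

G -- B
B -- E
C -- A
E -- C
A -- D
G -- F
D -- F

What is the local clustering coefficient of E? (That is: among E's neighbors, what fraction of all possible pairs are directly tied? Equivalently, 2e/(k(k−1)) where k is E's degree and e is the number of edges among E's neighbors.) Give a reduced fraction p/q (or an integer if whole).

E's neighbors: B and C (k = 2).
Possible neighbor pairs: C(2,2) = 1. Edges among them: none → e = 0.
Clustering(E) = 0/1.

0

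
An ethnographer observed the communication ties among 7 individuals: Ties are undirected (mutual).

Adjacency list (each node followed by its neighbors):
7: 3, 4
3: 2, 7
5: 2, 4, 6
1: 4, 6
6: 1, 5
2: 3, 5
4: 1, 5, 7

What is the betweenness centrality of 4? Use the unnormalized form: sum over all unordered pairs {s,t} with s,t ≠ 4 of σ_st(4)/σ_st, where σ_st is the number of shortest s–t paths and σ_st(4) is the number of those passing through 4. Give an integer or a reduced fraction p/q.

5

Pairs whose geodesics pass through 4 — 7–1: 1; 7–6: 2/2; 7–5: 1; 1–5: 1/2; 1–2: 1/2; 1–3: 1.
All other pairs contribute 0.
Summing the contributions gives betweenness(4) = 5.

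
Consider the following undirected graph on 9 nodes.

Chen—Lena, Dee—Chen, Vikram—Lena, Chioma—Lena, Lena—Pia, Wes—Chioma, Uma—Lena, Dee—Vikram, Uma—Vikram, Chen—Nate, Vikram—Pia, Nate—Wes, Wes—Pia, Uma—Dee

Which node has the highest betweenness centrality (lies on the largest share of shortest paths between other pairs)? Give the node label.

Lena

Unnormalized betweenness of each node: Chen:29/6, Chioma:5/6, Dee:11/6, Lena:17/2, Nate:3/2, Pia:3, Uma:2/3, Vikram:3, Wes:17/6.
Lena has the largest value, 17/2, making it the main broker — the node through which the most shortest paths run.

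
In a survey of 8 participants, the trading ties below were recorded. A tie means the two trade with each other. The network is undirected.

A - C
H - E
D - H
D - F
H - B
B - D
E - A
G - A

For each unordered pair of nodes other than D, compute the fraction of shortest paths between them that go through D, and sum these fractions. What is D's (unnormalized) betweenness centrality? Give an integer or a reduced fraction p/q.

Pairs whose geodesics pass through D — A–F: 1; B–F: 1; E–F: 1; H–F: 1; C–F: 1; G–F: 1.
All other pairs contribute 0.
Summing the contributions gives betweenness(D) = 6.

6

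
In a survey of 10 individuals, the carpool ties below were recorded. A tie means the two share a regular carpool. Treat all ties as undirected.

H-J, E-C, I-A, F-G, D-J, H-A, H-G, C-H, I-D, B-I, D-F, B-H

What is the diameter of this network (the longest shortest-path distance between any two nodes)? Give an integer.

4

Eccentricity of each node (its greatest distance to any other): A:3, B:3, C:3, D:4, E:4, F:4, G:3, H:2, I:4, J:3.
The maximum eccentricity is 4, realized for instance by the pair D–E via D – J – H – C – E. So the diameter is 4.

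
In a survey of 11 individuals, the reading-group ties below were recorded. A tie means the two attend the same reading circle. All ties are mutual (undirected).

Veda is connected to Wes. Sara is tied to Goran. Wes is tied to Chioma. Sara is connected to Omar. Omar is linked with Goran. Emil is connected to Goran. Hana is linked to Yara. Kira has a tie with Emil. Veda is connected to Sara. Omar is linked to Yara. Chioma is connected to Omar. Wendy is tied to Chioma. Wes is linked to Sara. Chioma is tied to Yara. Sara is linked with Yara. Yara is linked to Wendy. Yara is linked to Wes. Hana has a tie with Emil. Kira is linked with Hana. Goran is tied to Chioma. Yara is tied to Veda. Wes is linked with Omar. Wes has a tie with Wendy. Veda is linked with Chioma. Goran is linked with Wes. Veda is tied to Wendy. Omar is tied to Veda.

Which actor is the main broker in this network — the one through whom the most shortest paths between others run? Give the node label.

Yara

Unnormalized betweenness of each node: Chioma:107/60, Emil:4, Goran:23/3, Hana:98/15, Kira:0, Omar:9/10, Sara:7/10, Veda:47/60, Wendy:0, Wes:139/60, Yara:679/60.
Yara has the largest value, 679/60, making it the main broker — the node through which the most shortest paths run.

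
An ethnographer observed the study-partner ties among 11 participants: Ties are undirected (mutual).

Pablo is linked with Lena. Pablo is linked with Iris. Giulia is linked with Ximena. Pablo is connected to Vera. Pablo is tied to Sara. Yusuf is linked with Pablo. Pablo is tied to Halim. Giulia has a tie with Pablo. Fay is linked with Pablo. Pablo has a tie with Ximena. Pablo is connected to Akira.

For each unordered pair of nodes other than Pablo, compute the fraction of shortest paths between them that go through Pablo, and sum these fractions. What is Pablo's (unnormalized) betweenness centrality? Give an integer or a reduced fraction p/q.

44

Pairs whose geodesics pass through Pablo — Yusuf–Ximena: 1; Yusuf–Vera: 1; Yusuf–Fay: 1; Yusuf–Akira: 1; Yusuf–Iris: 1; Yusuf–Giulia: 1; Yusuf–Lena: 1; Yusuf–Sara: 1; Yusuf–Halim: 1; Ximena–Vera: 1; Ximena–Fay: 1; Ximena–Akira: 1; Ximena–Iris: 1; Ximena–Lena: 1 … (+30 more pairs).
All other pairs contribute 0.
Summing the contributions gives betweenness(Pablo) = 44.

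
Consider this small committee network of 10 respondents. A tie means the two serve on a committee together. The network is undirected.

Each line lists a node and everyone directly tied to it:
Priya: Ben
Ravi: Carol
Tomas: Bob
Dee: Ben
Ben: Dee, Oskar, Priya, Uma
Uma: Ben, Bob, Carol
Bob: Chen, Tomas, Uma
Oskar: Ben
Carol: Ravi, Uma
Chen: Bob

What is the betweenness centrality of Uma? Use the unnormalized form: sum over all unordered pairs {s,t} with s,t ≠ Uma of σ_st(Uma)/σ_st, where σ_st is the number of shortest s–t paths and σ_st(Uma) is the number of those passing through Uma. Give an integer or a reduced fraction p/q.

26

Pairs whose geodesics pass through Uma — Carol–Dee: 1; Carol–Bob: 1; Carol–Ben: 1; Carol–Priya: 1; Carol–Oskar: 1; Carol–Chen: 1; Carol–Tomas: 1; Dee–Ravi: 1; Dee–Bob: 1; Dee–Chen: 1; Dee–Tomas: 1; Ravi–Bob: 1; Ravi–Ben: 1; Ravi–Priya: 1 … (+12 more pairs).
All other pairs contribute 0.
Summing the contributions gives betweenness(Uma) = 26.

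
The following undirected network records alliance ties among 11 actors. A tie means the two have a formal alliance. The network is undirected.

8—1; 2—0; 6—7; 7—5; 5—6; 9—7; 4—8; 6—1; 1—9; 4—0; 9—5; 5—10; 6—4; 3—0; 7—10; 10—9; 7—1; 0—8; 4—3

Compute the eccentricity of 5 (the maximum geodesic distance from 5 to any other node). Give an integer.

Distances from 5: 0:3, 1:2, 2:4, 3:3, 4:2, 6:1, 7:1, 8:3, 9:1, 10:1.
The largest is 4 (to 2), so the eccentricity of 5 is 4.

4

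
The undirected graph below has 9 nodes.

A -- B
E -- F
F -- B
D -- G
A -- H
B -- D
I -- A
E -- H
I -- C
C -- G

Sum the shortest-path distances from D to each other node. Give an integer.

Distances from D: A:2, B:1, C:2, E:3, F:2, G:1, H:3, I:3.
Sum = 2 + 1 + 2 + 3 + 2 + 1 + 3 + 3 = 17.

17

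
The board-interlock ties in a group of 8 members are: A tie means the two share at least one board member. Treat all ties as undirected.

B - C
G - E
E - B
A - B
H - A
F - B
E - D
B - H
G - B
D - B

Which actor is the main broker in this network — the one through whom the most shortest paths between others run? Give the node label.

Unnormalized betweenness of each node: A:0, B:35/2, C:0, D:0, E:1/2, F:0, G:0, H:0.
B has the largest value, 35/2, making it the main broker — the node through which the most shortest paths run.

B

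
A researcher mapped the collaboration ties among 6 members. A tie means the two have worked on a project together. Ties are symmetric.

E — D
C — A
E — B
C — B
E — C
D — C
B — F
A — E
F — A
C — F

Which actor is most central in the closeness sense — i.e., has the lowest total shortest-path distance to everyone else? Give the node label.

Farness (sum of distances to all others) for each node — A:7, B:7, C:5, D:8, E:6, F:7.
The smallest farness is 5, for C, so C has the highest closeness.

C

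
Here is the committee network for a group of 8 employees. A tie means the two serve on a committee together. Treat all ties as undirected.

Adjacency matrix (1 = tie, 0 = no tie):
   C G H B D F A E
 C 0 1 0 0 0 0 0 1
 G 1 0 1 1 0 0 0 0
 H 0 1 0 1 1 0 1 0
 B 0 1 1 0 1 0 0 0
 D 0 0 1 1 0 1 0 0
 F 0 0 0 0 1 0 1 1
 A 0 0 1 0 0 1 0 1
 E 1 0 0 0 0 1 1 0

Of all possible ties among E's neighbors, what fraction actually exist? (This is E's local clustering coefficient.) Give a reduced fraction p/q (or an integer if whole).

1/3

E's neighbors: A, C, and F (k = 3).
Possible neighbor pairs: C(3,2) = 3. Edges among them: A–F → e = 1.
Clustering(E) = 1/3.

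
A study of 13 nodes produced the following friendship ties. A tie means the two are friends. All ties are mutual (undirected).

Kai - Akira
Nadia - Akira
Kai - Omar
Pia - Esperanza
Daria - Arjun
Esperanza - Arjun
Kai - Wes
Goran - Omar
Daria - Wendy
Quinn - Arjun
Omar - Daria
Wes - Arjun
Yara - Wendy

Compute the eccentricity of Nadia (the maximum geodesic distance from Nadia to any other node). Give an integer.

Distances from Nadia: Akira:1, Arjun:4, Daria:4, Esperanza:5, Goran:4, Kai:2, Omar:3, Pia:6, Quinn:5, Wendy:5, Wes:3, Yara:6.
The largest is 6 (to Pia and Yara), so the eccentricity of Nadia is 6.

6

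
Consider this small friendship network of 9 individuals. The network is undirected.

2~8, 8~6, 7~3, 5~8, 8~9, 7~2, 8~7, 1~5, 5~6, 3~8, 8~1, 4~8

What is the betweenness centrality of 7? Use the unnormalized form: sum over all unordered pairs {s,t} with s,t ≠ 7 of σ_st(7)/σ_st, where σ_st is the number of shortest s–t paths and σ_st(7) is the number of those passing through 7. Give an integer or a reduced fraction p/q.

1/2

Pairs whose geodesics pass through 7 — 3–2: 1/2.
All other pairs contribute 0.
Summing the contributions gives betweenness(7) = 1/2.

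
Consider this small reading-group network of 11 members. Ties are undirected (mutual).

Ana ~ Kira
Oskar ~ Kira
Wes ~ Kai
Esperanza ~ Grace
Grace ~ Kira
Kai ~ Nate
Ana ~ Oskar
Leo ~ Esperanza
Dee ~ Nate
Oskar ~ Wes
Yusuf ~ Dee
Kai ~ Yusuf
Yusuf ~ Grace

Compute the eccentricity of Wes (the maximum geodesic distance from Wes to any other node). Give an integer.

Distances from Wes: Ana:2, Dee:3, Esperanza:4, Grace:3, Kai:1, Kira:2, Leo:5, Nate:2, Oskar:1, Yusuf:2.
The largest is 5 (to Leo), so the eccentricity of Wes is 5.

5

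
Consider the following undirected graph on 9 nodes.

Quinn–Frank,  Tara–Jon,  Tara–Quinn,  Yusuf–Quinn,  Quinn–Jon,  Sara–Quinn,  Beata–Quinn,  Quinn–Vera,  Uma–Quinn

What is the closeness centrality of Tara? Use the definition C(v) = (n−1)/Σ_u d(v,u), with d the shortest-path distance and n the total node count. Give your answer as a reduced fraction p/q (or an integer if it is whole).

Distances from Tara: Beata:2, Frank:2, Jon:1, Quinn:1, Sara:2, Uma:2, Vera:2, Yusuf:2. Sum = 14.
n = 9, so closeness = 8/14 = 4/7.

4/7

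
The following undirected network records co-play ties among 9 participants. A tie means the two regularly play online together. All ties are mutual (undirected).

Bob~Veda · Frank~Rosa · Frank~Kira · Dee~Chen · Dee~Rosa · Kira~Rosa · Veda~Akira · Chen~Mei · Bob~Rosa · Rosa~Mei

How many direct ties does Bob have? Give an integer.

Bob is directly tied to Rosa and Veda. That is 2 neighbors, so the degree of Bob is 2.

2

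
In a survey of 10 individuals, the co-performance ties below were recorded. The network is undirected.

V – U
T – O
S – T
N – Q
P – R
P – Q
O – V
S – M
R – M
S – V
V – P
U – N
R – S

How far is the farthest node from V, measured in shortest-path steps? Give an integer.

2

Distances from V: M:2, N:2, O:1, P:1, Q:2, R:2, S:1, T:2, U:1.
The largest is 2 (to Q, R, N, T, and M), so the eccentricity of V is 2.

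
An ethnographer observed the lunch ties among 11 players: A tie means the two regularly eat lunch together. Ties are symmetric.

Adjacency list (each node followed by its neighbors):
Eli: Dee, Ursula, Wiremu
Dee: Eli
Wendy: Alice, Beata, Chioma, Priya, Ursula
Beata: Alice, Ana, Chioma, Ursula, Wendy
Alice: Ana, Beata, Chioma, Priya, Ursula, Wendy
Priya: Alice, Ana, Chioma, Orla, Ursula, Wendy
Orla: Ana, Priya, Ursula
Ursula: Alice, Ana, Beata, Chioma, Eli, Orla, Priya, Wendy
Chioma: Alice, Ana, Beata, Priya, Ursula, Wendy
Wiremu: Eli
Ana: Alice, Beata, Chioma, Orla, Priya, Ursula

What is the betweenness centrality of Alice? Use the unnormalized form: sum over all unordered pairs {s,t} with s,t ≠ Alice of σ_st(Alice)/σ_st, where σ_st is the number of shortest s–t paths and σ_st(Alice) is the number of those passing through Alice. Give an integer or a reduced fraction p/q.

2/5

Pairs whose geodesics pass through Alice — Wendy–Ana: 1/5; Priya–Beata: 1/5.
All other pairs contribute 0.
Summing the contributions gives betweenness(Alice) = 2/5.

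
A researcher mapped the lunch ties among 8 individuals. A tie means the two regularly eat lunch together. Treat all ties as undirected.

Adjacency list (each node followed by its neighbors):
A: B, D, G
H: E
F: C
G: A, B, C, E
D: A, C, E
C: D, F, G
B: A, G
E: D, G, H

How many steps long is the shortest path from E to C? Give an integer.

One shortest route is E – G – C, which uses 2 edges, and E and C are not directly tied, so nothing shorter exists. So d(E,C) = 2.

2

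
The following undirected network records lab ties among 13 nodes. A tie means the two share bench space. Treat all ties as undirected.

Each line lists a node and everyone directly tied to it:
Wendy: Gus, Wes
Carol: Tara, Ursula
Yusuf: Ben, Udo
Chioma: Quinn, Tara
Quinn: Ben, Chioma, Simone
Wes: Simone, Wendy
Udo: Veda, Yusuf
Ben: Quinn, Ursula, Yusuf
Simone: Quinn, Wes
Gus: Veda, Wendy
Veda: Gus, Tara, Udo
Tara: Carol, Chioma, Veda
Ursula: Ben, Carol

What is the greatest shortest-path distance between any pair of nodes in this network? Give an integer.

Eccentricity of each node (its greatest distance to any other): Ben:4, Carol:5, Chioma:4, Gus:4, Quinn:4, Simone:4, Tara:4, Udo:4, Ursula:5, Veda:4, Wendy:5, Wes:5, Yusuf:4.
The maximum eccentricity is 5, realized for instance by the pair Wes–Carol via Wes – Simone – Quinn – Ben – Ursula – Carol. So the diameter is 5.

5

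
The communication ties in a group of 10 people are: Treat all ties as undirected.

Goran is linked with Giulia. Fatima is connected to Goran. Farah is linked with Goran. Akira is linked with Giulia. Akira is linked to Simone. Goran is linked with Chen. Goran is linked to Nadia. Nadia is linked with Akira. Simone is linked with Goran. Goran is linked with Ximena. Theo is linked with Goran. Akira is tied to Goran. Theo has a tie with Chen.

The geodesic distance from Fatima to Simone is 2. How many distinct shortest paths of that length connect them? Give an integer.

1

The shortest distance is 2, and the only length-2 path is Fatima–Goran–Simone. So there is exactly 1 shortest path.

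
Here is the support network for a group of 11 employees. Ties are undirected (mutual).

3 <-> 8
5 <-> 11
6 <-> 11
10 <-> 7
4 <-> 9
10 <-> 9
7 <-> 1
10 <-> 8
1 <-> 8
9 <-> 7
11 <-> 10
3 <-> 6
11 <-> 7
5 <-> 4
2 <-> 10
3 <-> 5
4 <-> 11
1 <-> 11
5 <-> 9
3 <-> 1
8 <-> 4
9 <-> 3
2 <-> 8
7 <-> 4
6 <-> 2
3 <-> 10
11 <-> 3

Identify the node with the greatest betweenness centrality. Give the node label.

Unnormalized betweenness of each node: 1:5/6, 2:5/6, 3:429/70, 4:293/140, 5:9/20, 6:47/42, 7:23/15, 8:311/84, 9:131/84, 10:162/35, 11:257/42.
3 has the largest value, 429/70, making it the main broker — the node through which the most shortest paths run.

3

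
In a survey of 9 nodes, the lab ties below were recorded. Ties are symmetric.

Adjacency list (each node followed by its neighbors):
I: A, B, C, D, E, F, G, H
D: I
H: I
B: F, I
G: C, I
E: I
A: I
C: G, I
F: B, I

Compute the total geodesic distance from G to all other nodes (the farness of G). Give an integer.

14

Distances from G: A:2, B:2, C:1, D:2, E:2, F:2, H:2, I:1.
Sum = 2 + 2 + 1 + 2 + 2 + 2 + 2 + 1 = 14.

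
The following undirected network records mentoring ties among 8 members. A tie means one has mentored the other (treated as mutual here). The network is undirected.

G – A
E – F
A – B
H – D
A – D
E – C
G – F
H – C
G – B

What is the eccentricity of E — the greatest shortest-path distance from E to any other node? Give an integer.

Distances from E: A:3, B:3, C:1, D:3, F:1, G:2, H:2.
The largest is 3 (to D, B, and A), so the eccentricity of E is 3.

3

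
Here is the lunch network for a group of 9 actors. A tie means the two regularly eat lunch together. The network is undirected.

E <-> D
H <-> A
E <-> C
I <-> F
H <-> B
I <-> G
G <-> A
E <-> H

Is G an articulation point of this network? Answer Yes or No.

Yes

Removing G leaves {A, B, C, D, E, and H} with no path to {F and I}, so the network splits into 2 components. G is a cut vertex.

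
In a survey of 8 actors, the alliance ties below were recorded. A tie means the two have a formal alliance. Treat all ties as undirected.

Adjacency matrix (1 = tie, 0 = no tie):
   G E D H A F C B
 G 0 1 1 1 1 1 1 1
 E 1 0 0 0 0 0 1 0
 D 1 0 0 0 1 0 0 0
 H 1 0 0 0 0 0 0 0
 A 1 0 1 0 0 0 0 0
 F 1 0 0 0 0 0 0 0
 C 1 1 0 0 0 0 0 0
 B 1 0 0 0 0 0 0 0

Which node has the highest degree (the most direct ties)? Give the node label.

G

Degrees — A:2, B:1, C:2, D:2, E:2, F:1, G:7, H:1.
The maximum is 7, attained only by G.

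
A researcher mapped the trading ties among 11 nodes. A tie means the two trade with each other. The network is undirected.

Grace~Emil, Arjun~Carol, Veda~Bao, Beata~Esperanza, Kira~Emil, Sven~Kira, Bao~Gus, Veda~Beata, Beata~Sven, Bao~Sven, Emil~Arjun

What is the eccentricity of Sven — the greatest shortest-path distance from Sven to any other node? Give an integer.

4

Distances from Sven: Arjun:3, Bao:1, Beata:1, Carol:4, Emil:2, Esperanza:2, Grace:3, Gus:2, Kira:1, Veda:2.
The largest is 4 (to Carol), so the eccentricity of Sven is 4.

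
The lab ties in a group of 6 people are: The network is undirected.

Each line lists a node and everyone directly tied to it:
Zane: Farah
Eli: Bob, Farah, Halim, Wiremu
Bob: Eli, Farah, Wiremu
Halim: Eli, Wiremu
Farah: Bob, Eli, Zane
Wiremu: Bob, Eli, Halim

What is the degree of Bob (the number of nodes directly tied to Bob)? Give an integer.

3

Bob is directly tied to Eli, Farah, and Wiremu. That is 3 neighbors, so the degree of Bob is 3.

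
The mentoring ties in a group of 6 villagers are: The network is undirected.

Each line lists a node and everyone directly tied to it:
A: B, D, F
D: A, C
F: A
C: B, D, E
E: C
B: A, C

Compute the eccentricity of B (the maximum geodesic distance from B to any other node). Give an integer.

2

Distances from B: A:1, C:1, D:2, E:2, F:2.
The largest is 2 (to E, D, and F), so the eccentricity of B is 2.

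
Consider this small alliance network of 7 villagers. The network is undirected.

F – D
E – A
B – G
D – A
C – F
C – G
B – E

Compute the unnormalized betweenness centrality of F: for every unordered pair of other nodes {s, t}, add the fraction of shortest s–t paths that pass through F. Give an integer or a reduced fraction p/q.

Pairs whose geodesics pass through F — A–C: 1; D–C: 1; D–G: 1.
All other pairs contribute 0.
Summing the contributions gives betweenness(F) = 3.

3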